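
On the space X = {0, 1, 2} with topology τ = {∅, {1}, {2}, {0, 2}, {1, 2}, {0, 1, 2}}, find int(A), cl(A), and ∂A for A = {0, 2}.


int(A) = {0, 2}, cl(A) = {0, 2}, ∂A = ∅.

Closed sets in (X, τ) are complements of opens:
  closed(X, τ) = {∅, {0}, {1}, {0, 1}, {0, 2}, {0, 1, 2}}.
int(A) = ⋃ {U ∈ τ : U ⊆ A}. Opens contained in A: ∅, {2}, {0, 2}.
Taking the union of these: int(A) = {0, 2}.
cl(A) = ⋂ {C closed : A ⊆ C}. Closed sets containing A: {0, 2}, {0, 1, 2}.
Intersecting these: cl(A) = {0, 2}.
∂A = cl(A) ∖ int(A) = {0, 2} ∖ {0, 2} = ∅.


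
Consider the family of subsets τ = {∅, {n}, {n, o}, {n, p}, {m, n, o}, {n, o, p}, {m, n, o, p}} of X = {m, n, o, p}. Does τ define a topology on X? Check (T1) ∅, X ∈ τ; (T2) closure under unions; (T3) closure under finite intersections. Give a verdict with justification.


τ IS a topology on X.

Axiom (T1): ∅ ∈ τ? Yes; X ∈ τ? Yes.
Axiom (T2/T3): check pairwise unions and intersections of members of τ.
All pairwise intersections and unions checked — each lies in τ. Therefore τ satisfies (T1), (T2), (T3): it IS a topology on X.


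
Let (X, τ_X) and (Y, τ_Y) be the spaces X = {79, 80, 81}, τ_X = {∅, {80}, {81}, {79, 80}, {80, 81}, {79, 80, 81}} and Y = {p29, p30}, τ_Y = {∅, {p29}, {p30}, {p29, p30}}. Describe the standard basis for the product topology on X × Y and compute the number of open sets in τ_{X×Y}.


Basis B = {∅ × ∅, {80} × {p29}, {80} × {p30}, {81} × {p29}, {81} × {p30}, {79, 80} × {p29}, {79, 80} × {p30}, {80} × {p29, p30}, {80, 81} × {p29}, {80, 81} × {p30}, {81} × {p29, p30}, {79, 80, 81} × {p29}, {79, 80, 81} × {p30}, {79, 80} × {p29, p30}, {80, 81} × {p29, p30}, {79, 80, 81} × {p29, p30}}; |τ_{X×Y}| = 36.

Enumerate products U × V with U ∈ τ_X, V ∈ τ_Y (deduplicated):
  ∅ × ∅ = {} (∅)
  {80} × {p29} = {(80,p29)}
  {80} × {p30} = {(80,p30)}
  {81} × {p29} = {(81,p29)}
  {81} × {p30} = {(81,p30)}
  {79, 80} × {p29} = {(79,p29), (80,p29)}
  {79, 80} × {p30} = {(79,p30), (80,p30)}
  {80} × {p29, p30} = {(80,p29), (80,p30)}
  {80, 81} × {p29} = {(80,p29), (81,p29)}
  {80, 81} × {p30} = {(80,p30), (81,p30)}
  {81} × {p29, p30} = {(81,p29), (81,p30)}
  {79, 80, 81} × {p29} = {(79,p29), (80,p29), (81,p29)}
  {79, 80, 81} × {p30} = {(79,p30), (80,p30), (81,p30)}
  {79, 80} × {p29, p30} = {(79,p29), (79,p30), (80,p29), (80,p30)}
  {80, 81} × {p29, p30} = {(80,p29), (80,p30), (81,p29), (81,p30)}
  {79, 80, 81} × {p29, p30} = {(79,p29), (79,p30), (80,p29), (80,p30), (81,p29), (81,p30)}
These 16 distinct sets form the basis B.
Close under arbitrary unions to get τ_{X×Y}; counting gives |τ_{X×Y}| = 36.


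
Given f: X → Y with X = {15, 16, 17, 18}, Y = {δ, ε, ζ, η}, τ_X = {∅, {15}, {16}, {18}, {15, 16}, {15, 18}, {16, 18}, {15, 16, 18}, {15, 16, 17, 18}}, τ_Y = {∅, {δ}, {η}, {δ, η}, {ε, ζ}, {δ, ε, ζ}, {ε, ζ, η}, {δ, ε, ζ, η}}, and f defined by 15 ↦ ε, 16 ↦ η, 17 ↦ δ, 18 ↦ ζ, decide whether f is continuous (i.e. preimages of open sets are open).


f is NOT continuous.

Compute f^{-1}(U) for each U ∈ τ_Y:
  U = ∅: f^{-1}(U) = ∅ ∈ τ_X ✓.
  U = {δ}: f^{-1}(U) = {17} ∉ τ_X ✗.
  U = {η}: f^{-1}(U) = {16} ∈ τ_X ✓.
  U = {δ, η}: f^{-1}(U) = {16, 17} ∉ τ_X ✗.
  U = {ε, ζ}: f^{-1}(U) = {15, 18} ∈ τ_X ✓.
  U = {δ, ε, ζ}: f^{-1}(U) = {15, 17, 18} ∉ τ_X ✗.
  U = {ε, ζ, η}: f^{-1}(U) = {15, 16, 18} ∈ τ_X ✓.
  U = {δ, ε, ζ, η}: f^{-1}(U) = {15, 16, 17, 18} ∈ τ_X ✓.
Found U = {δ} with f^{-1}(U) = {17} not in τ_X. Therefore f is NOT continuous.


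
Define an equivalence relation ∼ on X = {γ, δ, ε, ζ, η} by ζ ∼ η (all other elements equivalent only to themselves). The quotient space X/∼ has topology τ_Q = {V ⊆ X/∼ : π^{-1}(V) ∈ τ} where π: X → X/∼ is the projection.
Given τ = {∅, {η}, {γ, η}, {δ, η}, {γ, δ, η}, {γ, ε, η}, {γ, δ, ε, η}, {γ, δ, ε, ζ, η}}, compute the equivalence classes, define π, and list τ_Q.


X/∼ = {[γ], [δ], [ε], [ζ=η]}; |τ_Q| = 2.

Equivalence classes: [γ], [δ], [ε], [ζ=η].
Quotient map π: X → X/∼ sends γ ↦ [γ], δ ↦ [δ], ε ↦ [ε], ζ ↦ [ζ=η], η ↦ [ζ=η].
For each subset V ⊆ X/∼, compute π^{-1}(V) ⊆ X and check whether π^{-1}(V) ∈ τ. V is open in τ_Q iff π^{-1}(V) ∈ τ.
  V = {}: π^{-1}(V) = ∅ ∈ τ ✓.
  V = {[γ]}: π^{-1}(V) = {γ} ∉ τ ✗.
  V = {[δ]}: π^{-1}(V) = {δ} ∉ τ ✗.
  V = {[γ], [δ]}: π^{-1}(V) = {γ, δ} ∉ τ ✗.
  V = {[ε]}: π^{-1}(V) = {ε} ∉ τ ✗.
  V = {[γ], [ε]}: π^{-1}(V) = {γ, ε} ∉ τ ✗.
  V = {[δ], [ε]}: π^{-1}(V) = {δ, ε} ∉ τ ✗.
  V = {[γ], [δ], [ε]}: π^{-1}(V) = {γ, δ, ε} ∉ τ ✗.
  V = {[ζ=η]}: π^{-1}(V) = {ζ, η} ∉ τ ✗.
  V = {[γ], [ζ=η]}: π^{-1}(V) = {γ, ζ, η} ∉ τ ✗.
  V = {[δ], [ζ=η]}: π^{-1}(V) = {δ, ζ, η} ∉ τ ✗.
  V = {[γ], [δ], [ζ=η]}: π^{-1}(V) = {γ, δ, ζ, η} ∉ τ ✗.
  V = {[ε], [ζ=η]}: π^{-1}(V) = {ε, ζ, η} ∉ τ ✗.
  V = {[γ], [ε], [ζ=η]}: π^{-1}(V) = {γ, ε, ζ, η} ∉ τ ✗.
  V = {[δ], [ε], [ζ=η]}: π^{-1}(V) = {δ, ε, ζ, η} ∉ τ ✗.
  V = {[γ], [δ], [ε], [ζ=η]}: π^{-1}(V) = {γ, δ, ε, ζ, η} ∈ τ ✓.
Open sets in the quotient: τ_Q = {{}, {[γ], [δ], [ε], [ζ=η]}} (2 elements).


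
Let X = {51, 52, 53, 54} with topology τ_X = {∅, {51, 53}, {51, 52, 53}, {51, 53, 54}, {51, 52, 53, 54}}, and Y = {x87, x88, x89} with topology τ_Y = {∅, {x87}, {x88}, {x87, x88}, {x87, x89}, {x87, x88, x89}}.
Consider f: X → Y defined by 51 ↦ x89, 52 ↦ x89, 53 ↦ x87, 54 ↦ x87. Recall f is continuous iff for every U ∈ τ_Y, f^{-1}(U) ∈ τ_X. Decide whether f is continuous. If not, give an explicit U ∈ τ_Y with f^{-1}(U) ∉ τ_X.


f is NOT continuous.

Compute f^{-1}(U) for each U ∈ τ_Y:
  U = ∅: f^{-1}(U) = ∅ ∈ τ_X ✓.
  U = {x87}: f^{-1}(U) = {53, 54} ∉ τ_X ✗.
  U = {x88}: f^{-1}(U) = ∅ ∈ τ_X ✓.
  U = {x87, x88}: f^{-1}(U) = {53, 54} ∉ τ_X ✗.
  U = {x87, x89}: f^{-1}(U) = {51, 52, 53, 54} ∈ τ_X ✓.
  U = {x87, x88, x89}: f^{-1}(U) = {51, 52, 53, 54} ∈ τ_X ✓.
Found U = {x87} with f^{-1}(U) = {53, 54} not in τ_X. Therefore f is NOT continuous.


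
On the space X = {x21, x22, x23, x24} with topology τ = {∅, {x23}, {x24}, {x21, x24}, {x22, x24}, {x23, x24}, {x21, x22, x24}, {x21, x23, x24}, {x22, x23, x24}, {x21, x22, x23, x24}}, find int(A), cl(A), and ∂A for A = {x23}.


int(A) = {x23}, cl(A) = {x23}, ∂A = ∅.

Closed sets in (X, τ) are complements of opens:
  closed(X, τ) = {∅, {x21}, {x22}, {x23}, {x21, x22}, {x21, x23}, {x22, x23}, {x21, x22, x23}, {x21, x22, x24}, {x21, x22, x23, x24}}.
int(A) = ⋃ {U ∈ τ : U ⊆ A}. Opens contained in A: ∅, {x23}.
Taking the union of these: int(A) = {x23}.
cl(A) = ⋂ {C closed : A ⊆ C}. Closed sets containing A: {x23}, {x21, x23}, {x22, x23}, {x21, x22, x23}, {x21, x22, x23, x24}.
Intersecting these: cl(A) = {x23}.
∂A = cl(A) ∖ int(A) = {x23} ∖ {x23} = ∅.


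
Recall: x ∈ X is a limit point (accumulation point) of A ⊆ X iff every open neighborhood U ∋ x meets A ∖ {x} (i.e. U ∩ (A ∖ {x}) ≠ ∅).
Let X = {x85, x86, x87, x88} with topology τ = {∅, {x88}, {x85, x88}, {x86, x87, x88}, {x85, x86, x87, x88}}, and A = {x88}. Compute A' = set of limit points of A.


A' = {x85, x86, x87}

For each x ∈ X, list the open sets U ∈ τ with x ∈ U, then check whether U ∩ (A ∖ {x}) ≠ ∅ for every such U.
  x = x85: opens ∋ x are {x85, x88}, {x85, x86, x87, x88}; each meets A ∖ {x85}, so x IS a limit point.
  x = x86: opens ∋ x are {x86, x87, x88}, {x85, x86, x87, x88}; each meets A ∖ {x86}, so x IS a limit point.
  x = x87: opens ∋ x are {x86, x87, x88}, {x85, x86, x87, x88}; each meets A ∖ {x87}, so x IS a limit point.
  x = x88: open {x88} ∋ x has {x88} ∩ (A ∖ {x88}) = ∅, so x is NOT a limit point.
Collecting: A' = {x85, x86, x87}.


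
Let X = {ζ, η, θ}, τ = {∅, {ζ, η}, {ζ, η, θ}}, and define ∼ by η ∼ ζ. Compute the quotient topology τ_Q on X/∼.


X/∼ = {[ζ=η], [θ]}; |τ_Q| = 3.

Equivalence classes: [ζ=η], [θ].
Quotient map π: X → X/∼ sends ζ ↦ [ζ=η], η ↦ [ζ=η], θ ↦ [θ].
For each subset V ⊆ X/∼, compute π^{-1}(V) ⊆ X and check whether π^{-1}(V) ∈ τ. V is open in τ_Q iff π^{-1}(V) ∈ τ.
  V = {}: π^{-1}(V) = ∅ ∈ τ ✓.
  V = {[ζ=η]}: π^{-1}(V) = {ζ, η} ∈ τ ✓.
  V = {[θ]}: π^{-1}(V) = {θ} ∉ τ ✗.
  V = {[ζ=η], [θ]}: π^{-1}(V) = {ζ, η, θ} ∈ τ ✓.
Open sets in the quotient: τ_Q = {{}, {[ζ=η]}, {[ζ=η], [θ]}} (3 elements).


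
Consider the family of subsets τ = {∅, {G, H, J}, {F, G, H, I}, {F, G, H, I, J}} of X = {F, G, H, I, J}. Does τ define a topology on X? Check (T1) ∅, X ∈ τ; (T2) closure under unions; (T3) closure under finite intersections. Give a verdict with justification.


τ is NOT a topology on X.

Axiom (T1): ∅ ∈ τ? Yes; X ∈ τ? Yes.
Axiom (T2/T3): check pairwise unions and intersections of members of τ.
Counterexample for (T3): {G, H, J} ∩ {F, G, H, I} = {G, H} ∉ τ. Therefore τ is NOT a topology.


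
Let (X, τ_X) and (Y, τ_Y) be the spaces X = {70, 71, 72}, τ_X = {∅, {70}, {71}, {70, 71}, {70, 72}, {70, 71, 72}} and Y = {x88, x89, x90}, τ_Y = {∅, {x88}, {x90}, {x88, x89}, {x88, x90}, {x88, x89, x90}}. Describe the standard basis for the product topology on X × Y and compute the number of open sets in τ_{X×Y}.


Basis B = {∅ × ∅, {70} × {x88}, {70} × {x90}, {71} × {x88}, {71} × {x90}, {70} × {x88, x89}, {70} × {x88, x90}, {70, 71} × {x88}, {70, 72} × {x88}, {70, 71} × {x90}, {70, 72} × {x90}, {71} × {x88, x89}, {71} × {x88, x90}, {70} × {x88, x89, x90}, {70, 71, 72} × {x88}, {70, 71, 72} × {x90}, {71} × {x88, x89, x90}, {70, 71} × {x88, x89}, {70, 72} × {x88, x89}, {70, 71} × {x88, x90}, {70, 72} × {x88, x90}, {70, 71} × {x88, x89, x90}, {70, 72} × {x88, x89, x90}, {70, 71, 72} × {x88, x89}, {70, 71, 72} × {x88, x90}, {70, 71, 72} × {x88, x89, x90}}; |τ_{X×Y}| = 108.

Enumerate products U × V with U ∈ τ_X, V ∈ τ_Y (deduplicated):
  ∅ × ∅ = {} (∅)
  {70} × {x88} = {(70,x88)}
  {70} × {x90} = {(70,x90)}
  {71} × {x88} = {(71,x88)}
  {71} × {x90} = {(71,x90)}
  {70} × {x88, x89} = {(70,x88), (70,x89)}
  {70} × {x88, x90} = {(70,x88), (70,x90)}
  {70, 71} × {x88} = {(70,x88), (71,x88)}
  {70, 72} × {x88} = {(70,x88), (72,x88)}
  {70, 71} × {x90} = {(70,x90), (71,x90)}
  {70, 72} × {x90} = {(70,x90), (72,x90)}
  {71} × {x88, x89} = {(71,x88), (71,x89)}
  {71} × {x88, x90} = {(71,x88), (71,x90)}
  {70} × {x88, x89, x90} = {(70,x88), (70,x89), (70,x90)}
  {70, 71, 72} × {x88} = {(70,x88), (71,x88), (72,x88)}
  {70, 71, 72} × {x90} = {(70,x90), (71,x90), (72,x90)}
  {71} × {x88, x89, x90} = {(71,x88), (71,x89), (71,x90)}
  {70, 71} × {x88, x89} = {(70,x88), (70,x89), (71,x88), (71,x89)}
  {70, 72} × {x88, x89} = {(70,x88), (70,x89), (72,x88), (72,x89)}
  {70, 71} × {x88, x90} = {(70,x88), (70,x90), (71,x88), (71,x90)}
  {70, 72} × {x88, x90} = {(70,x88), (70,x90), (72,x88), (72,x90)}
  {70, 71} × {x88, x89, x90} = {(70,x88), (70,x89), (70,x90), (71,x88), (71,x89), (71,x90)}
  {70, 72} × {x88, x89, x90} = {(70,x88), (70,x89), (70,x90), (72,x88), (72,x89), (72,x90)}
  {70, 71, 72} × {x88, x89} = {(70,x88), (70,x89), (71,x88), (71,x89), (72,x88), (72,x89)}
  {70, 71, 72} × {x88, x90} = {(70,x88), (70,x90), (71,x88), (71,x90), (72,x88), (72,x90)}
  {70, 71, 72} × {x88, x89, x90} = {(70,x88), (70,x89), (70,x90), (71,x88), (71,x89), (71,x90), (72,x88), (72,x89), (72,x90)}
These 26 distinct sets form the basis B.
Close under arbitrary unions to get τ_{X×Y}; counting gives |τ_{X×Y}| = 108.


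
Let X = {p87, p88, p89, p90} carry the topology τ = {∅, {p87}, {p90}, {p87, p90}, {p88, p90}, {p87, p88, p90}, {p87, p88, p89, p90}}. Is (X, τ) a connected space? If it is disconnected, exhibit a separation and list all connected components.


(X, τ) is connected.

Find clopen sets (U ∈ τ with X ∖ U ∈ τ):
  U = ∅, X ∖ U = {p87, p88, p89, p90} — both open, so U is clopen.
  U = {p87, p88, p89, p90}, X ∖ U = ∅ — both open, so U is clopen.
Only trivial clopens (∅ and X) exist, so (X, τ) is connected.
Compute connected components by grouping points that agree on all clopens:
  component: {p87, p88, p89, p90}


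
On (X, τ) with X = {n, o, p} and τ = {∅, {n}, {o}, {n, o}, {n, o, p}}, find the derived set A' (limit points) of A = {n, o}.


A' = {p}

For each x ∈ X, list the open sets U ∈ τ with x ∈ U, then check whether U ∩ (A ∖ {x}) ≠ ∅ for every such U.
  x = n: open {n} ∋ x has {n} ∩ (A ∖ {n}) = ∅, so x is NOT a limit point.
  x = o: open {o} ∋ x has {o} ∩ (A ∖ {o}) = ∅, so x is NOT a limit point.
  x = p: opens ∋ x are {n, o, p}; each meets A ∖ {p}, so x IS a limit point.
Collecting: A' = {p}.


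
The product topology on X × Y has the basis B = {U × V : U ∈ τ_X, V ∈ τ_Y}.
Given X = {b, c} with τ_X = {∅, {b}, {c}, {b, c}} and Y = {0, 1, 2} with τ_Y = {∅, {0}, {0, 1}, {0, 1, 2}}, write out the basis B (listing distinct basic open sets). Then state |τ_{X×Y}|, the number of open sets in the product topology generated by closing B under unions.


Basis B = {∅ × ∅, {b} × {0}, {c} × {0}, {b} × {0, 1}, {b, c} × {0}, {c} × {0, 1}, {b} × {0, 1, 2}, {c} × {0, 1, 2}, {b, c} × {0, 1}, {b, c} × {0, 1, 2}}; |τ_{X×Y}| = 16.

Enumerate products U × V with U ∈ τ_X, V ∈ τ_Y (deduplicated):
  ∅ × ∅ = {} (∅)
  {b} × {0} = {(b,0)}
  {c} × {0} = {(c,0)}
  {b} × {0, 1} = {(b,0), (b,1)}
  {b, c} × {0} = {(b,0), (c,0)}
  {c} × {0, 1} = {(c,0), (c,1)}
  {b} × {0, 1, 2} = {(b,0), (b,1), (b,2)}
  {c} × {0, 1, 2} = {(c,0), (c,1), (c,2)}
  {b, c} × {0, 1} = {(b,0), (b,1), (c,0), (c,1)}
  {b, c} × {0, 1, 2} = {(b,0), (b,1), (b,2), (c,0), (c,1), (c,2)}
These 10 distinct sets form the basis B.
Close under arbitrary unions to get τ_{X×Y}; counting gives |τ_{X×Y}| = 16.


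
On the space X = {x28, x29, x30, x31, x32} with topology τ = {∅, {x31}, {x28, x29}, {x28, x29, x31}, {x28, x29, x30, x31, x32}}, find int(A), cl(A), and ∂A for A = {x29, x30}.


int(A) = ∅, cl(A) = {x28, x29, x30, x32}, ∂A = {x28, x29, x30, x32}.

Closed sets in (X, τ) are complements of opens:
  closed(X, τ) = {∅, {x30, x32}, {x30, x31, x32}, {x28, x29, x30, x32}, {x28, x29, x30, x31, x32}}.
int(A) = ⋃ {U ∈ τ : U ⊆ A}. Opens contained in A: ∅.
Taking the union of these: int(A) = ∅.
cl(A) = ⋂ {C closed : A ⊆ C}. Closed sets containing A: {x28, x29, x30, x32}, {x28, x29, x30, x31, x32}.
Intersecting these: cl(A) = {x28, x29, x30, x32}.
∂A = cl(A) ∖ int(A) = {x28, x29, x30, x32} ∖ ∅ = {x28, x29, x30, x32}.


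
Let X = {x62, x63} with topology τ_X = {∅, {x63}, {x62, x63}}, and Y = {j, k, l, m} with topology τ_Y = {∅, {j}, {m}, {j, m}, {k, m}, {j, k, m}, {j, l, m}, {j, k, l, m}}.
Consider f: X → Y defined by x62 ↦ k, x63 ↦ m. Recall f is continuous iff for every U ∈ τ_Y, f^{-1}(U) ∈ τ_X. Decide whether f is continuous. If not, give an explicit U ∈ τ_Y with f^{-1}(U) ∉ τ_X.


f IS continuous.

Compute f^{-1}(U) for each U ∈ τ_Y:
  U = ∅: f^{-1}(U) = ∅ ∈ τ_X ✓.
  U = {j}: f^{-1}(U) = ∅ ∈ τ_X ✓.
  U = {m}: f^{-1}(U) = {x63} ∈ τ_X ✓.
  U = {j, m}: f^{-1}(U) = {x63} ∈ τ_X ✓.
  U = {k, m}: f^{-1}(U) = {x62, x63} ∈ τ_X ✓.
  U = {j, k, m}: f^{-1}(U) = {x62, x63} ∈ τ_X ✓.
  U = {j, l, m}: f^{-1}(U) = {x63} ∈ τ_X ✓.
  U = {j, k, l, m}: f^{-1}(U) = {x62, x63} ∈ τ_X ✓.
Every preimage lies in τ_X, so f IS continuous.


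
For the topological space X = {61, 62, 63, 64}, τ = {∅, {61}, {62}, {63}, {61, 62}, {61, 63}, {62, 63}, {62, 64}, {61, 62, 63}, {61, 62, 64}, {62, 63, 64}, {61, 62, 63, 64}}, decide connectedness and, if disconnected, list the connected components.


(X, τ) is disconnected; components = [{61}, {63}, {62, 64}].

Find clopen sets (U ∈ τ with X ∖ U ∈ τ):
  U = ∅, X ∖ U = {61, 62, 63, 64} — both open, so U is clopen.
  U = {61}, X ∖ U = {62, 63, 64} — both open, so U is clopen.
  U = {63}, X ∖ U = {61, 62, 64} — both open, so U is clopen.
  U = {61, 63}, X ∖ U = {62, 64} — both open, so U is clopen.
  U = {62, 64}, X ∖ U = {61, 63} — both open, so U is clopen.
  U = {61, 62, 64}, X ∖ U = {63} — both open, so U is clopen.
  U = {62, 63, 64}, X ∖ U = {61} — both open, so U is clopen.
  U = {61, 62, 63, 64}, X ∖ U = ∅ — both open, so U is clopen.
Nontrivial clopen(s) exist: e.g. {61}. So (X, τ) is disconnected.
Compute connected components by grouping points that agree on all clopens:
  component: {61}
  component: {63}
  component: {62, 64}


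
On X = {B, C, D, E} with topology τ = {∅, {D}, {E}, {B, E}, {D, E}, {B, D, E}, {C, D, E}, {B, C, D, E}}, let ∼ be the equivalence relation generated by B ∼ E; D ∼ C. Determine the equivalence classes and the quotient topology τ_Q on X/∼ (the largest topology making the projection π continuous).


X/∼ = {[B=E], [C=D]}; |τ_Q| = 3.

Equivalence classes: [B=E], [C=D].
Quotient map π: X → X/∼ sends B ↦ [B=E], C ↦ [C=D], D ↦ [C=D], E ↦ [B=E].
For each subset V ⊆ X/∼, compute π^{-1}(V) ⊆ X and check whether π^{-1}(V) ∈ τ. V is open in τ_Q iff π^{-1}(V) ∈ τ.
  V = {}: π^{-1}(V) = ∅ ∈ τ ✓.
  V = {[B=E]}: π^{-1}(V) = {B, E} ∈ τ ✓.
  V = {[C=D]}: π^{-1}(V) = {C, D} ∉ τ ✗.
  V = {[B=E], [C=D]}: π^{-1}(V) = {B, C, D, E} ∈ τ ✓.
Open sets in the quotient: τ_Q = {{}, {[B=E]}, {[B=E], [C=D]}} (3 elements).


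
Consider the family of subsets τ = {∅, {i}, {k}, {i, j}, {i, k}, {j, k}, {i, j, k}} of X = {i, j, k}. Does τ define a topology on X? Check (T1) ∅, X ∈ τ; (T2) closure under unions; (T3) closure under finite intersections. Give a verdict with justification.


τ is NOT a topology on X.

Axiom (T1): ∅ ∈ τ? Yes; X ∈ τ? Yes.
Axiom (T2/T3): check pairwise unions and intersections of members of τ.
Counterexample for (T3): {i, j} ∩ {j, k} = {j} ∉ τ. Therefore τ is NOT a topology.


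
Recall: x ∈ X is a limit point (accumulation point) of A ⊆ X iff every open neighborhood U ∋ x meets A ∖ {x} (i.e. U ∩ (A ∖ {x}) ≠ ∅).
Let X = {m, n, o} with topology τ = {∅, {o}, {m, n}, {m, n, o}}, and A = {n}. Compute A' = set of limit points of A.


A' = {m}

For each x ∈ X, list the open sets U ∈ τ with x ∈ U, then check whether U ∩ (A ∖ {x}) ≠ ∅ for every such U.
  x = m: opens ∋ x are {m, n}, {m, n, o}; each meets A ∖ {m}, so x IS a limit point.
  x = n: open {m, n} ∋ x has {m, n} ∩ (A ∖ {n}) = ∅, so x is NOT a limit point.
  x = o: open {o} ∋ x has {o} ∩ (A ∖ {o}) = ∅, so x is NOT a limit point.
Collecting: A' = {m}.


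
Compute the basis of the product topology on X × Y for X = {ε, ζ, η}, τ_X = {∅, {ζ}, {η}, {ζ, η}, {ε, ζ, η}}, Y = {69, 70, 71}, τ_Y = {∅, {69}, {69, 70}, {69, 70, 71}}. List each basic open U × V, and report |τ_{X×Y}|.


Basis B = {∅ × ∅, {ζ} × {69}, {η} × {69}, {ζ} × {69, 70}, {ζ, η} × {69}, {η} × {69, 70}, {ε, ζ, η} × {69}, {ζ} × {69, 70, 71}, {η} × {69, 70, 71}, {ζ, η} × {69, 70}, {ε, ζ, η} × {69, 70}, {ζ, η} × {69, 70, 71}, {ε, ζ, η} × {69, 70, 71}}; |τ_{X×Y}| = 30.

Enumerate products U × V with U ∈ τ_X, V ∈ τ_Y (deduplicated):
  ∅ × ∅ = {} (∅)
  {ζ} × {69} = {(ζ,69)}
  {η} × {69} = {(η,69)}
  {ζ} × {69, 70} = {(ζ,69), (ζ,70)}
  {ζ, η} × {69} = {(ζ,69), (η,69)}
  {η} × {69, 70} = {(η,69), (η,70)}
  {ε, ζ, η} × {69} = {(ε,69), (ζ,69), (η,69)}
  {ζ} × {69, 70, 71} = {(ζ,69), (ζ,70), (ζ,71)}
  {η} × {69, 70, 71} = {(η,69), (η,70), (η,71)}
  {ζ, η} × {69, 70} = {(ζ,69), (ζ,70), (η,69), (η,70)}
  {ε, ζ, η} × {69, 70} = {(ε,69), (ε,70), (ζ,69), (ζ,70), (η,69), (η,70)}
  {ζ, η} × {69, 70, 71} = {(ζ,69), (ζ,70), (ζ,71), (η,69), (η,70), (η,71)}
  {ε, ζ, η} × {69, 70, 71} = {(ε,69), (ε,70), (ε,71), (ζ,69), (ζ,70), (ζ,71), (η,69), (η,70), (η,71)}
These 13 distinct sets form the basis B.
Close under arbitrary unions to get τ_{X×Y}; counting gives |τ_{X×Y}| = 30.


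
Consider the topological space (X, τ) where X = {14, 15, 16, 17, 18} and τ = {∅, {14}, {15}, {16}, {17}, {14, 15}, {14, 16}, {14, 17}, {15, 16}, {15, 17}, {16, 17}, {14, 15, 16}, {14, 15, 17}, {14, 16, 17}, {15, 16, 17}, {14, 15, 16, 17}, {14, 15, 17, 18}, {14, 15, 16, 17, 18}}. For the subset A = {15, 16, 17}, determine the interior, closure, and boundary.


int(A) = {15, 16, 17}, cl(A) = {15, 16, 17, 18}, ∂A = {18}.

Closed sets in (X, τ) are complements of opens:
  closed(X, τ) = {∅, {16}, {18}, {14, 18}, {15, 18}, {16, 18}, {17, 18}, {14, 15, 18}, {14, 16, 18}, {14, 17, 18}, {15, 16, 18}, {15, 17, 18}, {16, 17, 18}, {14, 15, 16, 18}, {14, 15, 17, 18}, {14, 16, 17, 18}, {15, 16, 17, 18}, {14, 15, 16, 17, 18}}.
int(A) = ⋃ {U ∈ τ : U ⊆ A}. Opens contained in A: ∅, {15}, {16}, {17}, {15, 16}, {15, 17}, {16, 17}, {15, 16, 17}.
Taking the union of these: int(A) = {15, 16, 17}.
cl(A) = ⋂ {C closed : A ⊆ C}. Closed sets containing A: {15, 16, 17, 18}, {14, 15, 16, 17, 18}.
Intersecting these: cl(A) = {15, 16, 17, 18}.
∂A = cl(A) ∖ int(A) = {15, 16, 17, 18} ∖ {15, 16, 17} = {18}.


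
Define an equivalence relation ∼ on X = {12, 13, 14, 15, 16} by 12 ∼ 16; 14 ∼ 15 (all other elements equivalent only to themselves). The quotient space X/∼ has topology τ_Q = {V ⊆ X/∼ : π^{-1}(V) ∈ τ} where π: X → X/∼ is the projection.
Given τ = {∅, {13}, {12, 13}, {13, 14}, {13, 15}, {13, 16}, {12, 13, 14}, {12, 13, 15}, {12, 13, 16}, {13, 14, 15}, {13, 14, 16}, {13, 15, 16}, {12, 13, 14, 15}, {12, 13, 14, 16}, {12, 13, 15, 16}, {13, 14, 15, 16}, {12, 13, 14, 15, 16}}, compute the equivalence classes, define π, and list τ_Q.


X/∼ = {[12=16], [13], [14=15]}; |τ_Q| = 5.

Equivalence classes: [12=16], [13], [14=15].
Quotient map π: X → X/∼ sends 12 ↦ [12=16], 13 ↦ [13], 14 ↦ [14=15], 15 ↦ [14=15], 16 ↦ [12=16].
For each subset V ⊆ X/∼, compute π^{-1}(V) ⊆ X and check whether π^{-1}(V) ∈ τ. V is open in τ_Q iff π^{-1}(V) ∈ τ.
  V = {}: π^{-1}(V) = ∅ ∈ τ ✓.
  V = {[12=16]}: π^{-1}(V) = {12, 16} ∉ τ ✗.
  V = {[13]}: π^{-1}(V) = {13} ∈ τ ✓.
  V = {[12=16], [13]}: π^{-1}(V) = {12, 13, 16} ∈ τ ✓.
  V = {[14=15]}: π^{-1}(V) = {14, 15} ∉ τ ✗.
  V = {[12=16], [14=15]}: π^{-1}(V) = {12, 14, 15, 16} ∉ τ ✗.
  V = {[13], [14=15]}: π^{-1}(V) = {13, 14, 15} ∈ τ ✓.
  V = {[12=16], [13], [14=15]}: π^{-1}(V) = {12, 13, 14, 15, 16} ∈ τ ✓.
Open sets in the quotient: τ_Q = {{}, {[13]}, {[12=16], [13]}, {[13], [14=15]}, {[12=16], [13], [14=15]}} (5 elements).


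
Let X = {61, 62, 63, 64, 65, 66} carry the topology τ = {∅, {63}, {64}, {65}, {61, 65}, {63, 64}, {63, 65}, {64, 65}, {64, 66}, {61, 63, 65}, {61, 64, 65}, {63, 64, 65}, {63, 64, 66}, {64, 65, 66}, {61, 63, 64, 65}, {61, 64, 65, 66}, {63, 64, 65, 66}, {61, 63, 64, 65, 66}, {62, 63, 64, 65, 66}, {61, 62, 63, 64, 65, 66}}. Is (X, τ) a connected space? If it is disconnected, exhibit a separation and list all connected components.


(X, τ) is connected.

Find clopen sets (U ∈ τ with X ∖ U ∈ τ):
  U = ∅, X ∖ U = {61, 62, 63, 64, 65, 66} — both open, so U is clopen.
  U = {61, 62, 63, 64, 65, 66}, X ∖ U = ∅ — both open, so U is clopen.
Only trivial clopens (∅ and X) exist, so (X, τ) is connected.
Compute connected components by grouping points that agree on all clopens:
  component: {61, 62, 63, 64, 65, 66}


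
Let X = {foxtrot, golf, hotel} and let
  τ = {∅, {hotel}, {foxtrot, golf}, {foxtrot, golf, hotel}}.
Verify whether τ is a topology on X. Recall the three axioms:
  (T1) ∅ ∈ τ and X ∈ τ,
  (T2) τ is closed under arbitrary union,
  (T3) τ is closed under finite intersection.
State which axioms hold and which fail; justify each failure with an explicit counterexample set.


τ IS a topology on X.

Axiom (T1): ∅ ∈ τ? Yes; X ∈ τ? Yes.
Axiom (T2/T3): check pairwise unions and intersections of members of τ.
All pairwise intersections and unions checked — each lies in τ. Therefore τ satisfies (T1), (T2), (T3): it IS a topology on X.


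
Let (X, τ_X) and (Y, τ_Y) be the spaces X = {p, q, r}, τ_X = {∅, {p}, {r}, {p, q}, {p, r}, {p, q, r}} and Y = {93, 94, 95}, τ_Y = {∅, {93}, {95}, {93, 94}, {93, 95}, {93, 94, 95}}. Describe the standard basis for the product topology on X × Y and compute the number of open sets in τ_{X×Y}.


Basis B = {∅ × ∅, {p} × {93}, {p} × {95}, {r} × {93}, {r} × {95}, {p} × {93, 94}, {p} × {93, 95}, {p, q} × {93}, {p, r} × {93}, {p, q} × {95}, {p, r} × {95}, {r} × {93, 94}, {r} × {93, 95}, {p} × {93, 94, 95}, {p, q, r} × {93}, {p, q, r} × {95}, {r} × {93, 94, 95}, {p, q} × {93, 94}, {p, r} × {93, 94}, {p, q} × {93, 95}, {p, r} × {93, 95}, {p, q} × {93, 94, 95}, {p, r} × {93, 94, 95}, {p, q, r} × {93, 94}, {p, q, r} × {93, 95}, {p, q, r} × {93, 94, 95}}; |τ_{X×Y}| = 108.

Enumerate products U × V with U ∈ τ_X, V ∈ τ_Y (deduplicated):
  ∅ × ∅ = {} (∅)
  {p} × {93} = {(p,93)}
  {p} × {95} = {(p,95)}
  {r} × {93} = {(r,93)}
  {r} × {95} = {(r,95)}
  {p} × {93, 94} = {(p,93), (p,94)}
  {p} × {93, 95} = {(p,93), (p,95)}
  {p, q} × {93} = {(p,93), (q,93)}
  {p, r} × {93} = {(p,93), (r,93)}
  {p, q} × {95} = {(p,95), (q,95)}
  {p, r} × {95} = {(p,95), (r,95)}
  {r} × {93, 94} = {(r,93), (r,94)}
  {r} × {93, 95} = {(r,93), (r,95)}
  {p} × {93, 94, 95} = {(p,93), (p,94), (p,95)}
  {p, q, r} × {93} = {(p,93), (q,93), (r,93)}
  {p, q, r} × {95} = {(p,95), (q,95), (r,95)}
  {r} × {93, 94, 95} = {(r,93), (r,94), (r,95)}
  {p, q} × {93, 94} = {(p,93), (p,94), (q,93), (q,94)}
  {p, r} × {93, 94} = {(p,93), (p,94), (r,93), (r,94)}
  {p, q} × {93, 95} = {(p,93), (p,95), (q,93), (q,95)}
  {p, r} × {93, 95} = {(p,93), (p,95), (r,93), (r,95)}
  {p, q} × {93, 94, 95} = {(p,93), (p,94), (p,95), (q,93), (q,94), (q,95)}
  {p, r} × {93, 94, 95} = {(p,93), (p,94), (p,95), (r,93), (r,94), (r,95)}
  {p, q, r} × {93, 94} = {(p,93), (p,94), (q,93), (q,94), (r,93), (r,94)}
  {p, q, r} × {93, 95} = {(p,93), (p,95), (q,93), (q,95), (r,93), (r,95)}
  {p, q, r} × {93, 94, 95} = {(p,93), (p,94), (p,95), (q,93), (q,94), (q,95), (r,93), (r,94), (r,95)}
These 26 distinct sets form the basis B.
Close under arbitrary unions to get τ_{X×Y}; counting gives |τ_{X×Y}| = 108.


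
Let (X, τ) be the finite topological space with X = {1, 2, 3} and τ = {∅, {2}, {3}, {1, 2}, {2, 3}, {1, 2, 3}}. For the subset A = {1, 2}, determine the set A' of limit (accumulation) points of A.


A' = {1}

For each x ∈ X, list the open sets U ∈ τ with x ∈ U, then check whether U ∩ (A ∖ {x}) ≠ ∅ for every such U.
  x = 1: opens ∋ x are {1, 2}, {1, 2, 3}; each meets A ∖ {1}, so x IS a limit point.
  x = 2: open {2} ∋ x has {2} ∩ (A ∖ {2}) = ∅, so x is NOT a limit point.
  x = 3: open {3} ∋ x has {3} ∩ (A ∖ {3}) = ∅, so x is NOT a limit point.
Collecting: A' = {1}.


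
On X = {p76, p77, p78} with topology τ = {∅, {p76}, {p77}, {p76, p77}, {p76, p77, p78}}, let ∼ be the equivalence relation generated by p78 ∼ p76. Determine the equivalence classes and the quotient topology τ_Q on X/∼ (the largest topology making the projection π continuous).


X/∼ = {[p76=p78], [p77]}; |τ_Q| = 3.

Equivalence classes: [p76=p78], [p77].
Quotient map π: X → X/∼ sends p76 ↦ [p76=p78], p77 ↦ [p77], p78 ↦ [p76=p78].
For each subset V ⊆ X/∼, compute π^{-1}(V) ⊆ X and check whether π^{-1}(V) ∈ τ. V is open in τ_Q iff π^{-1}(V) ∈ τ.
  V = {}: π^{-1}(V) = ∅ ∈ τ ✓.
  V = {[p76=p78]}: π^{-1}(V) = {p76, p78} ∉ τ ✗.
  V = {[p77]}: π^{-1}(V) = {p77} ∈ τ ✓.
  V = {[p76=p78], [p77]}: π^{-1}(V) = {p76, p77, p78} ∈ τ ✓.
Open sets in the quotient: τ_Q = {{}, {[p77]}, {[p76=p78], [p77]}} (3 elements).


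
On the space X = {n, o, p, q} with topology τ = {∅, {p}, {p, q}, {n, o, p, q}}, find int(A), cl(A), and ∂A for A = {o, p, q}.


int(A) = {p, q}, cl(A) = {n, o, p, q}, ∂A = {n, o}.

Closed sets in (X, τ) are complements of opens:
  closed(X, τ) = {∅, {n, o}, {n, o, q}, {n, o, p, q}}.
int(A) = ⋃ {U ∈ τ : U ⊆ A}. Opens contained in A: ∅, {p}, {p, q}.
Taking the union of these: int(A) = {p, q}.
cl(A) = ⋂ {C closed : A ⊆ C}. Closed sets containing A: {n, o, p, q}.
Intersecting these: cl(A) = {n, o, p, q}.
∂A = cl(A) ∖ int(A) = {n, o, p, q} ∖ {p, q} = {n, o}.


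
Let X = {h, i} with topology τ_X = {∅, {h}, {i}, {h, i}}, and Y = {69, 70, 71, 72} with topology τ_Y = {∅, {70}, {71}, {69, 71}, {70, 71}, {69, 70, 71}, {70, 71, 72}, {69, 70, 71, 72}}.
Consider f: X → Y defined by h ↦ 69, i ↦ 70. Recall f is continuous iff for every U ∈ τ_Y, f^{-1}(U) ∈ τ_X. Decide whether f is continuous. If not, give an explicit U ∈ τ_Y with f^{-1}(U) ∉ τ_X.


f IS continuous.

Compute f^{-1}(U) for each U ∈ τ_Y:
  U = ∅: f^{-1}(U) = ∅ ∈ τ_X ✓.
  U = {70}: f^{-1}(U) = {i} ∈ τ_X ✓.
  U = {71}: f^{-1}(U) = ∅ ∈ τ_X ✓.
  U = {69, 71}: f^{-1}(U) = {h} ∈ τ_X ✓.
  U = {70, 71}: f^{-1}(U) = {i} ∈ τ_X ✓.
  U = {69, 70, 71}: f^{-1}(U) = {h, i} ∈ τ_X ✓.
  U = {70, 71, 72}: f^{-1}(U) = {i} ∈ τ_X ✓.
  U = {69, 70, 71, 72}: f^{-1}(U) = {h, i} ∈ τ_X ✓.
Every preimage lies in τ_X, so f IS continuous.


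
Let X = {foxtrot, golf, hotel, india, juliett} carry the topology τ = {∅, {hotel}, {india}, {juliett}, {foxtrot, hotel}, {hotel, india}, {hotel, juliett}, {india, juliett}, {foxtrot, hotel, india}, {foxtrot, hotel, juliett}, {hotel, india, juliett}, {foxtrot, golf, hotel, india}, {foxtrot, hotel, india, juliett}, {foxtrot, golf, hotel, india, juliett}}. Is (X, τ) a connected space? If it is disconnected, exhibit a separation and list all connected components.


(X, τ) is disconnected; components = [{juliett}, {foxtrot, golf, hotel, india}].

Find clopen sets (U ∈ τ with X ∖ U ∈ τ):
  U = ∅, X ∖ U = {foxtrot, golf, hotel, india, juliett} — both open, so U is clopen.
  U = {juliett}, X ∖ U = {foxtrot, golf, hotel, india} — both open, so U is clopen.
  U = {foxtrot, golf, hotel, india}, X ∖ U = {juliett} — both open, so U is clopen.
  U = {foxtrot, golf, hotel, india, juliett}, X ∖ U = ∅ — both open, so U is clopen.
Nontrivial clopen(s) exist: e.g. {juliett}. So (X, τ) is disconnected.
Compute connected components by grouping points that agree on all clopens:
  component: {juliett}
  component: {foxtrot, golf, hotel, india}


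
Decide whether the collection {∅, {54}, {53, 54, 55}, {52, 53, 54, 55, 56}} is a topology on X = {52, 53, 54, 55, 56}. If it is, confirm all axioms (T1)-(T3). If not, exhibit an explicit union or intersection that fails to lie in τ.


τ IS a topology on X.

Axiom (T1): ∅ ∈ τ? Yes; X ∈ τ? Yes.
Axiom (T2/T3): check pairwise unions and intersections of members of τ.
All pairwise intersections and unions checked — each lies in τ. Therefore τ satisfies (T1), (T2), (T3): it IS a topology on X.


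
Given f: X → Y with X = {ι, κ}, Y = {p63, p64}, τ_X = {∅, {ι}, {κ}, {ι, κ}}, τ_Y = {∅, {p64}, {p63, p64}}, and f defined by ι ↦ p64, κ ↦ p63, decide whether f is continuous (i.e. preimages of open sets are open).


f IS continuous.

Compute f^{-1}(U) for each U ∈ τ_Y:
  U = ∅: f^{-1}(U) = ∅ ∈ τ_X ✓.
  U = {p64}: f^{-1}(U) = {ι} ∈ τ_X ✓.
  U = {p63, p64}: f^{-1}(U) = {ι, κ} ∈ τ_X ✓.
Every preimage lies in τ_X, so f IS continuous.


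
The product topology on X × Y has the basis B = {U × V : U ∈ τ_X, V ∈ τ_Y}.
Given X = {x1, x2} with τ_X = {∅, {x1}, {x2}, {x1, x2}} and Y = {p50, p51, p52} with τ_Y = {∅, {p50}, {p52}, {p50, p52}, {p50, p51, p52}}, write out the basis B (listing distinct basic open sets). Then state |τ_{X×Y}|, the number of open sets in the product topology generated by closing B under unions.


Basis B = {∅ × ∅, {x1} × {p50}, {x1} × {p52}, {x2} × {p50}, {x2} × {p52}, {x1} × {p50, p52}, {x1, x2} × {p50}, {x1, x2} × {p52}, {x2} × {p50, p52}, {x1} × {p50, p51, p52}, {x2} × {p50, p51, p52}, {x1, x2} × {p50, p52}, {x1, x2} × {p50, p51, p52}}; |τ_{X×Y}| = 25.

Enumerate products U × V with U ∈ τ_X, V ∈ τ_Y (deduplicated):
  ∅ × ∅ = {} (∅)
  {x1} × {p50} = {(x1,p50)}
  {x1} × {p52} = {(x1,p52)}
  {x2} × {p50} = {(x2,p50)}
  {x2} × {p52} = {(x2,p52)}
  {x1} × {p50, p52} = {(x1,p50), (x1,p52)}
  {x1, x2} × {p50} = {(x1,p50), (x2,p50)}
  {x1, x2} × {p52} = {(x1,p52), (x2,p52)}
  {x2} × {p50, p52} = {(x2,p50), (x2,p52)}
  {x1} × {p50, p51, p52} = {(x1,p50), (x1,p51), (x1,p52)}
  {x2} × {p50, p51, p52} = {(x2,p50), (x2,p51), (x2,p52)}
  {x1, x2} × {p50, p52} = {(x1,p50), (x1,p52), (x2,p50), (x2,p52)}
  {x1, x2} × {p50, p51, p52} = {(x1,p50), (x1,p51), (x1,p52), (x2,p50), (x2,p51), (x2,p52)}
These 13 distinct sets form the basis B.
Close under arbitrary unions to get τ_{X×Y}; counting gives |τ_{X×Y}| = 25.


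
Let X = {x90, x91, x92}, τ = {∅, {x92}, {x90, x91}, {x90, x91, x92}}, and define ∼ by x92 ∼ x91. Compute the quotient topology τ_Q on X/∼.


X/∼ = {[x90], [x91=x92]}; |τ_Q| = 2.

Equivalence classes: [x90], [x91=x92].
Quotient map π: X → X/∼ sends x90 ↦ [x90], x91 ↦ [x91=x92], x92 ↦ [x91=x92].
For each subset V ⊆ X/∼, compute π^{-1}(V) ⊆ X and check whether π^{-1}(V) ∈ τ. V is open in τ_Q iff π^{-1}(V) ∈ τ.
  V = {}: π^{-1}(V) = ∅ ∈ τ ✓.
  V = {[x90]}: π^{-1}(V) = {x90} ∉ τ ✗.
  V = {[x91=x92]}: π^{-1}(V) = {x91, x92} ∉ τ ✗.
  V = {[x90], [x91=x92]}: π^{-1}(V) = {x90, x91, x92} ∈ τ ✓.
Open sets in the quotient: τ_Q = {{}, {[x90], [x91=x92]}} (2 elements).


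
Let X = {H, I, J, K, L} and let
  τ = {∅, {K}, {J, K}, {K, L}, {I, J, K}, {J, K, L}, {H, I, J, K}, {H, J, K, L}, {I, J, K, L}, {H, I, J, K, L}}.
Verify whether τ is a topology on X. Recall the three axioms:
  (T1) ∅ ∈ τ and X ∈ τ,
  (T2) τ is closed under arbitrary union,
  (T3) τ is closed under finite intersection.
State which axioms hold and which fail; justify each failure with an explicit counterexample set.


τ is NOT a topology on X.

Axiom (T1): ∅ ∈ τ? Yes; X ∈ τ? Yes.
Axiom (T2/T3): check pairwise unions and intersections of members of τ.
Counterexample for (T3): {H, I, J, K} ∩ {H, J, K, L} = {H, J, K} ∉ τ. Therefore τ is NOT a topology.


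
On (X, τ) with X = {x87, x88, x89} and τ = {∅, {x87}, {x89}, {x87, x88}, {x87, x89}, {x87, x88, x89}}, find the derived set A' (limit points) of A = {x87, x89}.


A' = {x88}

For each x ∈ X, list the open sets U ∈ τ with x ∈ U, then check whether U ∩ (A ∖ {x}) ≠ ∅ for every such U.
  x = x87: open {x87} ∋ x has {x87} ∩ (A ∖ {x87}) = ∅, so x is NOT a limit point.
  x = x88: opens ∋ x are {x87, x88}, {x87, x88, x89}; each meets A ∖ {x88}, so x IS a limit point.
  x = x89: open {x89} ∋ x has {x89} ∩ (A ∖ {x89}) = ∅, so x is NOT a limit point.
Collecting: A' = {x88}.


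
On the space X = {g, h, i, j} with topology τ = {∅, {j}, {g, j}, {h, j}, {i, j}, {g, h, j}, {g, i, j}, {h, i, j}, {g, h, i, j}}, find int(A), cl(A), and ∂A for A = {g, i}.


int(A) = ∅, cl(A) = {g, i}, ∂A = {g, i}.

Closed sets in (X, τ) are complements of opens:
  closed(X, τ) = {∅, {g}, {h}, {i}, {g, h}, {g, i}, {h, i}, {g, h, i}, {g, h, i, j}}.
int(A) = ⋃ {U ∈ τ : U ⊆ A}. Opens contained in A: ∅.
Taking the union of these: int(A) = ∅.
cl(A) = ⋂ {C closed : A ⊆ C}. Closed sets containing A: {g, i}, {g, h, i}, {g, h, i, j}.
Intersecting these: cl(A) = {g, i}.
∂A = cl(A) ∖ int(A) = {g, i} ∖ ∅ = {g, i}.


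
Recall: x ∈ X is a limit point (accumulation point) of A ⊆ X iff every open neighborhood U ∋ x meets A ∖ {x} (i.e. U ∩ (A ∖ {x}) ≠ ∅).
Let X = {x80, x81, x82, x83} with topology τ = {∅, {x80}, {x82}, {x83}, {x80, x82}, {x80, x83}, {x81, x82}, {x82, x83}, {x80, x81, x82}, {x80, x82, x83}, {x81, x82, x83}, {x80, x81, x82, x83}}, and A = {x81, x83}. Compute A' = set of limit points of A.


A' = ∅

For each x ∈ X, list the open sets U ∈ τ with x ∈ U, then check whether U ∩ (A ∖ {x}) ≠ ∅ for every such U.
  x = x80: open {x80} ∋ x has {x80} ∩ (A ∖ {x80}) = ∅, so x is NOT a limit point.
  x = x81: open {x81, x82} ∋ x has {x81, x82} ∩ (A ∖ {x81}) = ∅, so x is NOT a limit point.
  x = x82: open {x82} ∋ x has {x82} ∩ (A ∖ {x82}) = ∅, so x is NOT a limit point.
  x = x83: open {x83} ∋ x has {x83} ∩ (A ∖ {x83}) = ∅, so x is NOT a limit point.
Collecting: A' = ∅.


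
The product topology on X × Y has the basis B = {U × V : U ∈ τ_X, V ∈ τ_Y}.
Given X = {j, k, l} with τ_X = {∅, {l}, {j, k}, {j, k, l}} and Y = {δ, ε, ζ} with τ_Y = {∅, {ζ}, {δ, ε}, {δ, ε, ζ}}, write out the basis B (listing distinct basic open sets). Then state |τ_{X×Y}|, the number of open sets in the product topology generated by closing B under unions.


Basis B = {∅ × ∅, {l} × {ζ}, {j, k} × {ζ}, {l} × {δ, ε}, {j, k, l} × {ζ}, {l} × {δ, ε, ζ}, {j, k} × {δ, ε}, {j, k} × {δ, ε, ζ}, {j, k, l} × {δ, ε}, {j, k, l} × {δ, ε, ζ}}; |τ_{X×Y}| = 16.

Enumerate products U × V with U ∈ τ_X, V ∈ τ_Y (deduplicated):
  ∅ × ∅ = {} (∅)
  {l} × {ζ} = {(l,ζ)}
  {j, k} × {ζ} = {(j,ζ), (k,ζ)}
  {l} × {δ, ε} = {(l,δ), (l,ε)}
  {j, k, l} × {ζ} = {(j,ζ), (k,ζ), (l,ζ)}
  {l} × {δ, ε, ζ} = {(l,δ), (l,ε), (l,ζ)}
  {j, k} × {δ, ε} = {(j,δ), (j,ε), (k,δ), (k,ε)}
  {j, k} × {δ, ε, ζ} = {(j,δ), (j,ε), (j,ζ), (k,δ), (k,ε), (k,ζ)}
  {j, k, l} × {δ, ε} = {(j,δ), (j,ε), (k,δ), (k,ε), (l,δ), (l,ε)}
  {j, k, l} × {δ, ε, ζ} = {(j,δ), (j,ε), (j,ζ), (k,δ), (k,ε), (k,ζ), (l,δ), (l,ε), (l,ζ)}
These 10 distinct sets form the basis B.
Close under arbitrary unions to get τ_{X×Y}; counting gives |τ_{X×Y}| = 16.


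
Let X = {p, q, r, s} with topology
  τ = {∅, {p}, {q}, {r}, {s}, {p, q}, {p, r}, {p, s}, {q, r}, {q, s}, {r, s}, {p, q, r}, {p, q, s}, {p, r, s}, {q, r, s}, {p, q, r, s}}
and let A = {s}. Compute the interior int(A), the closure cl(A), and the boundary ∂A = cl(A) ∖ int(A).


int(A) = {s}, cl(A) = {s}, ∂A = ∅.

Closed sets in (X, τ) are complements of opens:
  closed(X, τ) = {∅, {p}, {q}, {r}, {s}, {p, q}, {p, r}, {p, s}, {q, r}, {q, s}, {r, s}, {p, q, r}, {p, q, s}, {p, r, s}, {q, r, s}, {p, q, r, s}}.
int(A) = ⋃ {U ∈ τ : U ⊆ A}. Opens contained in A: ∅, {s}.
Taking the union of these: int(A) = {s}.
cl(A) = ⋂ {C closed : A ⊆ C}. Closed sets containing A: {s}, {p, s}, {q, s}, {r, s}, {p, q, s}, {p, r, s}, {q, r, s}, {p, q, r, s}.
Intersecting these: cl(A) = {s}.
∂A = cl(A) ∖ int(A) = {s} ∖ {s} = ∅.


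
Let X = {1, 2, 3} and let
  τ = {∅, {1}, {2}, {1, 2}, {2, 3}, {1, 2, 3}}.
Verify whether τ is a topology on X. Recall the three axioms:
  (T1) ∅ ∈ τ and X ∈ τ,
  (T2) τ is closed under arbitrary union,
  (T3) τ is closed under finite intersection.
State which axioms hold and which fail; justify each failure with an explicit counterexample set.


τ IS a topology on X.

Axiom (T1): ∅ ∈ τ? Yes; X ∈ τ? Yes.
Axiom (T2/T3): check pairwise unions and intersections of members of τ.
All pairwise intersections and unions checked — each lies in τ. Therefore τ satisfies (T1), (T2), (T3): it IS a topology on X.


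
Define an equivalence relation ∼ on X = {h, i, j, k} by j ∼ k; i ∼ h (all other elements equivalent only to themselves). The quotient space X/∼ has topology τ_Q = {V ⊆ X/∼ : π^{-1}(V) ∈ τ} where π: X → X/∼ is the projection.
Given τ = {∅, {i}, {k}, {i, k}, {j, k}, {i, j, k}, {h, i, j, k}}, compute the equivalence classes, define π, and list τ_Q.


X/∼ = {[h=i], [j=k]}; |τ_Q| = 3.

Equivalence classes: [h=i], [j=k].
Quotient map π: X → X/∼ sends h ↦ [h=i], i ↦ [h=i], j ↦ [j=k], k ↦ [j=k].
For each subset V ⊆ X/∼, compute π^{-1}(V) ⊆ X and check whether π^{-1}(V) ∈ τ. V is open in τ_Q iff π^{-1}(V) ∈ τ.
  V = {}: π^{-1}(V) = ∅ ∈ τ ✓.
  V = {[h=i]}: π^{-1}(V) = {h, i} ∉ τ ✗.
  V = {[j=k]}: π^{-1}(V) = {j, k} ∈ τ ✓.
  V = {[h=i], [j=k]}: π^{-1}(V) = {h, i, j, k} ∈ τ ✓.
Open sets in the quotient: τ_Q = {{}, {[j=k]}, {[h=i], [j=k]}} (3 elements).
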